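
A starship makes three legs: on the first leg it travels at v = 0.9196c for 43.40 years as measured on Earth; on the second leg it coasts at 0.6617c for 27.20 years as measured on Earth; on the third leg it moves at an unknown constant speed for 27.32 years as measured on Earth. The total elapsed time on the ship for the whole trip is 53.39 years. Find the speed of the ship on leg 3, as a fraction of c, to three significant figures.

β = 0.812

Leg 1: γ = 1/√(1 − 0.9196²) = 1/√0.1543 = 2.545; τ_1 = 43.40/2.545 = 17.05 years.
Leg 2: γ = 1/√(1 − 0.6617²) = 1/√0.5622 = 1.334; τ_2 = 27.20/1.334 = 20.39 years.
Leg 3: speed unknown; τ_3 = 27.32/γ_3.
Total proper time: 17.05 + 20.39 + τ_3 = 53.39, so τ_3 = 53.39 − 37.44 = 15.95 years.
γ_3 = 27.32/15.95 = 1.713; β = √(1 − 1/γ²) = √0.6593.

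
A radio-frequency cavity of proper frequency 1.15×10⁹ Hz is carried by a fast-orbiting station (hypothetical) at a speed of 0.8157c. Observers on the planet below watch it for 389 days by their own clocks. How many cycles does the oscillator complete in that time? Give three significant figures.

N = 2.24×10¹⁶

γ = 1/√(1 − 0.8157²) = 1/√0.3346 = 1.729
During 389 days of lab time, the oscillator's proper time advances by τ = Δt/γ = 389/1.729 = 225.0 days = 1.944×10⁷ s.
N = f × τ = 1.15×10⁹ × 1.944×10⁷ = 2.236×10¹⁶.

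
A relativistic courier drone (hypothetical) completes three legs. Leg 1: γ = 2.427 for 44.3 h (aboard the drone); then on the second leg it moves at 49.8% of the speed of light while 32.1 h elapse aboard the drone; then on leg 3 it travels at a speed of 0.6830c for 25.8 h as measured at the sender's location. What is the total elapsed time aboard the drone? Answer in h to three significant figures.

Leg 1: 44.3 h is already measured aboard the drone.
Leg 2: 32.1 h is already measured aboard the drone.
Leg 3: γ = 1/√(1 − 0.6830²) = 1/√0.5335 = 1.369; τ_3 = 25.8/1.369 = 18.84 h.
Total: 44.30 + 32.10 + 18.84 h.

τ = 95.2 h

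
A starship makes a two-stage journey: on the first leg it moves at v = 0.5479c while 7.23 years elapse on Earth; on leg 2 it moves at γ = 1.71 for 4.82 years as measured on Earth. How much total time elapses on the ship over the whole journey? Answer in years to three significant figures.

Leg 1: γ = 1/√(1 − 0.5479²) = 1/√0.6998 = 1.195; τ_1 = 7.23/1.195 = 6.048 years.
Leg 2: γ = 1.71; τ_2 = 4.82/1.710 = 2.819 years.
Total: 6.048 + 2.819 years.

τ = 8.87 years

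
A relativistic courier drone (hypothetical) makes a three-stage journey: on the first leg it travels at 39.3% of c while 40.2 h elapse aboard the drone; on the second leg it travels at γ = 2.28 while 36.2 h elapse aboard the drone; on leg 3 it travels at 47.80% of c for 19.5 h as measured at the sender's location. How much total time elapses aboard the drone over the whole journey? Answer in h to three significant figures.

Leg 1: 40.2 h is already measured aboard the drone.
Leg 2: 36.2 h is already measured aboard the drone.
Leg 3: β = 0.4780; γ = 1/√(1 − 0.4780²) = 1/√0.7715 = 1.138; τ_3 = 19.5/1.138 = 17.13 h.
Total: 40.20 + 36.20 + 17.13 h.

τ = 93.5 h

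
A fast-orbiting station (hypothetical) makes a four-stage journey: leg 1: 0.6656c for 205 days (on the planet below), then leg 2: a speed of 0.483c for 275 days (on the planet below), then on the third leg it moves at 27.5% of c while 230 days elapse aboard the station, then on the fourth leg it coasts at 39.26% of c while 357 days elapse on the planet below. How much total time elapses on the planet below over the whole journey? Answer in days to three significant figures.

Δt = 1080 days

Leg 1: 205 days is already measured on the planet below.
Leg 2: 275 days is already measured on the planet below.
Leg 3: β = 0.275; γ = 1/√(1 − 0.275²) = 1/√0.9244 = 1.040; Δt_3 = 1.040 × 230 = 239.2 days.
Leg 4: 357 days is already measured on the planet below.
Total: 205.0 + 275.0 + 239.2 + 357.0 days.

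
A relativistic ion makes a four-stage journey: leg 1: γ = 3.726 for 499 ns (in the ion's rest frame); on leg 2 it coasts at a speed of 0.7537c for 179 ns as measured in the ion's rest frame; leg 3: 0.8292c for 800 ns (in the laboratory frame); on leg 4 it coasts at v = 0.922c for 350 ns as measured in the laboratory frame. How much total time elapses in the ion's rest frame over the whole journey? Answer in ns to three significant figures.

Leg 1: 499 ns is already measured in the ion's rest frame.
Leg 2: 179 ns is already measured in the ion's rest frame.
Leg 3: γ = 1/√(1 − 0.8292²) = 1/√0.3124 = 1.789; τ_3 = 800/1.789 = 447.2 ns.
Leg 4: γ = 1/√(1 − 0.922²) = 1/√0.1499 = 2.583; τ_4 = 350/2.583 = 135.5 ns.
Total: 499.0 + 179.0 + 447.2 + 135.5 ns.

τ = 1260 ns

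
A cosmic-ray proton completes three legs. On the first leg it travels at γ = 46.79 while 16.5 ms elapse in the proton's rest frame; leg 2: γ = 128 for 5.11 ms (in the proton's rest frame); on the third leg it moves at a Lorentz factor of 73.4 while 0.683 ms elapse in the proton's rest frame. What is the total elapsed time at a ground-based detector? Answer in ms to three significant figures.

Δt = 1480 ms

Leg 1: γ = 46.79; Δt_1 = 46.79 × 16.5 = 772.0 ms.
Leg 2: γ = 128; Δt_2 = 128.0 × 5.11 = 654.1 ms.
Leg 3: γ = 73.4; Δt_3 = 73.40 × 0.683 = 50.13 ms.
Total: 772.0 + 654.1 + 50.13 ms.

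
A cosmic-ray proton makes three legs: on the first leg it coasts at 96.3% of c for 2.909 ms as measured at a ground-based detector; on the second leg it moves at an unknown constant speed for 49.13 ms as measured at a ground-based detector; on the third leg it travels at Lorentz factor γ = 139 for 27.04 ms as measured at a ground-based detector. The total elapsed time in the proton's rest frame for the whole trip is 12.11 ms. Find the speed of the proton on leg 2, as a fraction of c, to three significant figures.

Leg 1: β = 0.963; γ = 1/√(1 − 0.963²) = 1/√0.07263 = 3.711; τ_1 = 2.909/3.711 = 0.7840 ms.
Leg 2: speed unknown; τ_2 = 49.13/γ_2.
Leg 3: γ = 139; τ_3 = 27.04/139.0 = 0.1945 ms.
Total proper time: 0.7840 + τ_2 + 0.1945 = 12.11, so τ_2 = 12.11 − 0.9785 = 11.13 ms.
γ_2 = 49.13/11.13 = 4.414; β = √(1 − 1/γ²) = √0.9487.

β = 0.974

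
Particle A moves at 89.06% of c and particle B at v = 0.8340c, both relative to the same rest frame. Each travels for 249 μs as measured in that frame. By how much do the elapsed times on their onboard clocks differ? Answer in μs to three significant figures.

A: β = 0.8906; γ = 1/√(1 − 0.8906²) = 1/√0.2068 = 2.199; τ_A = 249/2.199 = 113.2 μs.
B: γ = 1/√(1 − 0.8340²) = 1/√0.3044 = 1.812; τ_B = 249/1.812 = 137.4 μs.

|τ_A − τ_B| = 24.1 μs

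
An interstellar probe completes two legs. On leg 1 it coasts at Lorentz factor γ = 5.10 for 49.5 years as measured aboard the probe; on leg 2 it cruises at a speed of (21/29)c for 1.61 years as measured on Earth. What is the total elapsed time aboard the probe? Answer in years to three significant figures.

τ = 50.6 years

Leg 1: 49.5 years is already measured aboard the probe.
Leg 2: γ = 1/√(1 − (21/29)²) = 29/20 = 1.450; τ_2 = 1.61/1.450 = 1.110 years.
Total: 49.50 + 1.110 years.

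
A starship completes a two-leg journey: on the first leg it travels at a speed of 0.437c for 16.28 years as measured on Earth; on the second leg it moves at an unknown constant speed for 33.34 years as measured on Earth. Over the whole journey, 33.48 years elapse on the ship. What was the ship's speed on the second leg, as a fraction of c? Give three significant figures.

Leg 1: γ = 1/√(1 − 0.437²) = 1/√0.8090 = 1.112; τ_1 = 16.28/1.112 = 14.64 years.
Leg 2: speed unknown; τ_2 = 33.34/γ_2.
Total proper time: 14.64 + τ_2 = 33.48, so τ_2 = 33.48 − 14.64 = 18.84 years.
γ_2 = 33.34/18.84 = 1.770; β = √(1 − 1/γ²) = √0.6808.

β = 0.825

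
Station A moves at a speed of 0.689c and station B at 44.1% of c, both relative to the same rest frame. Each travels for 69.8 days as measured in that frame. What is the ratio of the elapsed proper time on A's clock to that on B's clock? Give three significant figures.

τ_A/τ_B = 0.808

A: γ = 1/√(1 − 0.689²) = 1/√0.5253 = 1.380. B: β = 0.441; γ = 1/√(1 − 0.441²) = 1/√0.8055 = 1.114.
τ_A/τ_B = γ_B/γ_A = 1.114/1.380 = 0.8075, so τ_A/τ_B = 0.8075.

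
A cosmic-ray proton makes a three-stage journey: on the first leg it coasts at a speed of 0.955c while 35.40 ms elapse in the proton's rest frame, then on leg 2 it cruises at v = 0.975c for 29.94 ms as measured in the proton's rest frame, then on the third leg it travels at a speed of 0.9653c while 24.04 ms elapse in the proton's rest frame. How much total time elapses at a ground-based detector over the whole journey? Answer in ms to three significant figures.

Δt = 346 ms

Leg 1: γ = 1/√(1 − 0.955²) = 1/√0.08798 = 3.371; Δt_1 = 3.371 × 35.40 = 119.4 ms.
Leg 2: γ = 1/√(1 − 0.975²) = 1/√0.04938 = 4.500; Δt_2 = 4.500 × 29.94 = 134.7 ms.
Leg 3: γ = 1/√(1 − 0.9653²) = 1/√0.06820 = 3.829; Δt_3 = 3.829 × 24.04 = 92.06 ms.
Total: 119.4 + 134.7 + 92.06 ms.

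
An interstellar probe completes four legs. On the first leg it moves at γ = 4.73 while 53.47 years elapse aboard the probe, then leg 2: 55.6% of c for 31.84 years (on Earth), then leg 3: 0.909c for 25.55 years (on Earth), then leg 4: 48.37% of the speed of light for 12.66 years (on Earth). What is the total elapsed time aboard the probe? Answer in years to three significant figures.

Leg 1: 53.47 years is already measured aboard the probe.
Leg 2: β = 0.556; γ = 1/√(1 − 0.556²) = 1/√0.6909 = 1.203; τ_2 = 31.84/1.203 = 26.46 years.
Leg 3: γ = 1/√(1 − 0.909²) = 1/√0.1737 = 2.399; τ_3 = 25.55/2.399 = 10.65 years.
Leg 4: β = 0.4837; γ = 1/√(1 − 0.4837²) = 1/√0.7660 = 1.143; τ_4 = 12.66/1.143 = 11.08 years.
Total: 53.47 + 26.46 + 10.65 + 11.08 years.

τ = 102 years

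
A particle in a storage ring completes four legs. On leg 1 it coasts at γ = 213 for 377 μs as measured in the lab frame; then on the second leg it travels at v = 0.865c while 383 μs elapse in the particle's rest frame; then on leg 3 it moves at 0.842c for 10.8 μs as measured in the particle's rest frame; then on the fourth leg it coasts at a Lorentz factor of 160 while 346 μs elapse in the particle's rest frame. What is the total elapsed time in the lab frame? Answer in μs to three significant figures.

Leg 1: 377 μs is already measured in the lab frame.
Leg 2: γ = 1/√(1 − 0.865²) = 1/√0.2518 = 1.993; Δt_2 = 1.993 × 383 = 763.3 μs.
Leg 3: γ = 1/√(1 − 0.842²) = 1/√0.2910 = 1.854; Δt_3 = 1.854 × 10.8 = 20.02 μs.
Leg 4: γ = 160; Δt_4 = 160.0 × 346 = 5.536×10⁴ μs.
Total: 377.0 + 763.3 + 20.02 + 5.536×10⁴ μs.

Δt = 5.65×10⁴ μs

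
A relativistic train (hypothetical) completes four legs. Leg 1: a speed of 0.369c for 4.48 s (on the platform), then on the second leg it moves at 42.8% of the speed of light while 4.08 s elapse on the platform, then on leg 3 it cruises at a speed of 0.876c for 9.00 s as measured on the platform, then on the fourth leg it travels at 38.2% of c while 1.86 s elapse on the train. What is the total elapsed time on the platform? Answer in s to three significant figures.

Leg 1: 4.48 s is already measured on the platform.
Leg 2: 4.08 s is already measured on the platform.
Leg 3: 9.00 s is already measured on the platform.
Leg 4: β = 0.382; γ = 1/√(1 − 0.382²) = 1/√0.8541 = 1.082; Δt_4 = 1.082 × 1.86 = 2.013 s.
Total: 4.480 + 4.080 + 9.000 + 2.013 s.

Δt = 19.6 s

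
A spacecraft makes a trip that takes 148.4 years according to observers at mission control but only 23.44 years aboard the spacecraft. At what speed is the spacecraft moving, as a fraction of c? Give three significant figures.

The proper time is measured aboard the spacecraft (both events occur at the spacecraft's location); Δt is measured at mission control. γ = Δt/τ = 148.4/23.44 = 6.331.
β = √(1 − 1/γ²) = √(1 − 0.02495) = √0.9751

v = 0.987c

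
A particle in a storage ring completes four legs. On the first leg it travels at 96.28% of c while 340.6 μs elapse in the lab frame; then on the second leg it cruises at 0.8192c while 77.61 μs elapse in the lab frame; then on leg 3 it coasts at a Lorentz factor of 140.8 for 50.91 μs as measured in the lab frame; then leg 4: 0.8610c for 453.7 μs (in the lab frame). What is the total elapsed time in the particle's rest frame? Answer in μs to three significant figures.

τ = 368 μs

Leg 1: β = 0.9628; γ = 1/√(1 − 0.9628²) = 1/√0.07302 = 3.701; τ_1 = 340.6/3.701 = 92.04 μs.
Leg 2: γ = 1/√(1 − 0.8192²) = 1/√0.3289 = 1.744; τ_2 = 77.61/1.744 = 44.51 μs.
Leg 3: γ = 140.8; τ_3 = 50.91/140.8 = 0.3616 μs.
Leg 4: γ = 1/√(1 − 0.8610²) = 1/√0.2587 = 1.966; τ_4 = 453.7/1.966 = 230.8 μs.
Total: 92.04 + 44.51 + 0.3616 + 230.8 μs.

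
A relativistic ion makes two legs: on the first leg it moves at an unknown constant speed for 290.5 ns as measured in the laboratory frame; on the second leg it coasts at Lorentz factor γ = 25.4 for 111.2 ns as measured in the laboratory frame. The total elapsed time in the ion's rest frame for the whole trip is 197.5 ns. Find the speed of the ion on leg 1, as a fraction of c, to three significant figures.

β = 0.747

Leg 1: speed unknown; τ_1 = 290.5/γ_1.
Leg 2: γ = 25.4; τ_2 = 111.2/25.40 = 4.378 ns.
Total proper time: τ_1 + 4.378 = 197.5, so τ_1 = 197.5 − 4.378 = 193.1 ns.
γ_1 = 290.5/193.1 = 1.504; β = √(1 − 1/γ²) = √0.5581.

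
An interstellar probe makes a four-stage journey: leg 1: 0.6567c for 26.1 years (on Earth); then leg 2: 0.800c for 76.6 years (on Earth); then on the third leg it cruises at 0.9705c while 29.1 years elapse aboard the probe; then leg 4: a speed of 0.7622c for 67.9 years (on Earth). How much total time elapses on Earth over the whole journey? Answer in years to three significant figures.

Δt = 291 years

Leg 1: 26.1 years is already measured on Earth.
Leg 2: 76.6 years is already measured on Earth.
Leg 3: γ = 1/√(1 − 0.9705²) = 1/√0.05813 = 4.148; Δt_3 = 4.148 × 29.1 = 120.7 years.
Leg 4: 67.9 years is already measured on Earth.
Total: 26.10 + 76.60 + 120.7 + 67.90 years.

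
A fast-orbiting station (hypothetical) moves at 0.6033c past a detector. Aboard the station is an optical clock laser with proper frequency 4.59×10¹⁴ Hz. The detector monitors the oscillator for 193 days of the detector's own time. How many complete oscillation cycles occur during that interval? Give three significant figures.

N = 6.10×10²¹

γ = 1/√(1 − 0.6033²) = 1/√0.6360 = 1.254
During 193 days of lab time, the oscillator's proper time advances by τ = Δt/γ = 193/1.254 = 153.9 days = 1.330×10⁷ s.
N = f × τ = 4.59×10¹⁴ × 1.330×10⁷ = 6.104×10²¹.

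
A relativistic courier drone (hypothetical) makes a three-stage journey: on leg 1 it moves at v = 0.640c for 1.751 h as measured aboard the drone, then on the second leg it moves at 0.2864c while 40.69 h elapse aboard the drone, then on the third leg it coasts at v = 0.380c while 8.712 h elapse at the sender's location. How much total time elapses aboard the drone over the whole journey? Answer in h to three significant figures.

Leg 1: 1.751 h is already measured aboard the drone.
Leg 2: 40.69 h is already measured aboard the drone.
Leg 3: γ = 1/√(1 − 0.380²) = 1/√0.8556 = 1.081; τ_3 = 8.712/1.081 = 8.058 h.
Total: 1.751 + 40.69 + 8.058 h.

τ = 50.5 h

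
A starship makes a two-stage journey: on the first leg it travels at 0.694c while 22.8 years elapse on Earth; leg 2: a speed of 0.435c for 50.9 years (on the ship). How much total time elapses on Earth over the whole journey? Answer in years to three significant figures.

Δt = 79.3 years

Leg 1: 22.8 years is already measured on Earth.
Leg 2: γ = 1/√(1 − 0.435²) = 1/√0.8108 = 1.111; Δt_2 = 1.111 × 50.9 = 56.53 years.
Total: 22.80 + 56.53 years.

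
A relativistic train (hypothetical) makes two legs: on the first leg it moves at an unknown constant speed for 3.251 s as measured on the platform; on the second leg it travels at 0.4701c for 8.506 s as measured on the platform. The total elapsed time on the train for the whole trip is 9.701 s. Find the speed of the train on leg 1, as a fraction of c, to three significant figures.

β = 0.738

Leg 1: speed unknown; τ_1 = 3.251/γ_1.
Leg 2: γ = 1/√(1 − 0.4701²) = 1/√0.7790 = 1.133; τ_2 = 8.506/1.133 = 7.508 s.
Total proper time: τ_1 + 7.508 = 9.701, so τ_1 = 9.701 − 7.508 = 2.193 s.
γ_1 = 3.251/2.193 = 1.482; β = √(1 − 1/γ²) = √0.5448.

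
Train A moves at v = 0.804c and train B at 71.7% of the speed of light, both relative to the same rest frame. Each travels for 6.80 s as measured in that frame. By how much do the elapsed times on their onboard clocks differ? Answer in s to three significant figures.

|τ_A − τ_B| = 0.697 s

A: γ = 1/√(1 − 0.804²) = 1/√0.3536 = 1.682; τ_A = 6.80/1.682 = 4.043 s.
B: β = 0.717; γ = 1/√(1 − 0.717²) = 1/√0.4859 = 1.435; τ_B = 6.80/1.435 = 4.740 s.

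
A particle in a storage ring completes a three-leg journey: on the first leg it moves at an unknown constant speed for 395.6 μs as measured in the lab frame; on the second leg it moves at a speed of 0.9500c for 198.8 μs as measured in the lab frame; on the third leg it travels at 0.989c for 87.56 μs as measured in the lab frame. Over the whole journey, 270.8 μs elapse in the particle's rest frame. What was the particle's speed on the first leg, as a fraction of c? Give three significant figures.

Leg 1: speed unknown; τ_1 = 395.6/γ_1.
Leg 2: γ = 1/√(1 − 0.9500²) = 1/√0.09750 = 3.203; τ_2 = 198.8/3.203 = 62.08 μs.
Leg 3: γ = 1/√(1 − 0.989²) = 1/√0.02188 = 6.761; τ_3 = 87.56/6.761 = 12.95 μs.
Total proper time: τ_1 + 62.08 + 12.95 = 270.8, so τ_1 = 270.8 − 75.03 = 195.8 μs.
γ_1 = 395.6/195.8 = 2.021; β = √(1 − 1/γ²) = √0.7551.

β = 0.869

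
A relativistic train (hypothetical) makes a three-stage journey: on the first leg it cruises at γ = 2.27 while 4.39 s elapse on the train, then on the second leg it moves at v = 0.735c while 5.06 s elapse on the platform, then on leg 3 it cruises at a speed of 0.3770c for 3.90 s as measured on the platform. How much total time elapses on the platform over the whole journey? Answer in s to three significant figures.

Leg 1: γ = 2.27; Δt_1 = 2.270 × 4.39 = 9.965 s.
Leg 2: 5.06 s is already measured on the platform.
Leg 3: 3.90 s is already measured on the platform.
Total: 9.965 + 5.060 + 3.900 s.

Δt = 18.9 s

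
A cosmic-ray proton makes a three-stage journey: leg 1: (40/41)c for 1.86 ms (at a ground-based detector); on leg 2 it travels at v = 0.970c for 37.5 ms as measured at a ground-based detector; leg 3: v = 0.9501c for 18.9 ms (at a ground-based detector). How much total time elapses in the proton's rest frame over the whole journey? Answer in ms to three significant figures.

Leg 1: γ = 1/√(1 − (40/41)²) = 41/9 ≈ 4.556; τ_1 = 1.86/4.556 = 0.4083 ms.
Leg 2: γ = 1/√(1 − 0.970²) = 1/√0.05910 = 4.113; τ_2 = 37.5/4.113 = 9.116 ms.
Leg 3: γ = 1/√(1 − 0.9501²) = 1/√0.09731 = 3.206; τ_3 = 18.9/3.206 = 5.896 ms.
Total: 0.4083 + 9.116 + 5.896 ms.

τ = 15.4 ms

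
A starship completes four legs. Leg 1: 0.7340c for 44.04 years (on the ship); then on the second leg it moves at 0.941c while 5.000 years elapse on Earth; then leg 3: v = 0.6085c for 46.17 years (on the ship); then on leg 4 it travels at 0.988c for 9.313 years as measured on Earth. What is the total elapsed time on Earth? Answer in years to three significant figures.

Δt = 137 years

Leg 1: γ = 1/√(1 − 0.7340²) = 1/√0.4612 = 1.472; Δt_1 = 1.472 × 44.04 = 64.85 years.
Leg 2: 5.000 years is already measured on Earth.
Leg 3: γ = 1/√(1 − 0.6085²) = 1/√0.6297 = 1.260; Δt_3 = 1.260 × 46.17 = 58.18 years.
Leg 4: 9.313 years is already measured on Earth.
Total: 64.85 + 5.000 + 58.18 + 9.313 years.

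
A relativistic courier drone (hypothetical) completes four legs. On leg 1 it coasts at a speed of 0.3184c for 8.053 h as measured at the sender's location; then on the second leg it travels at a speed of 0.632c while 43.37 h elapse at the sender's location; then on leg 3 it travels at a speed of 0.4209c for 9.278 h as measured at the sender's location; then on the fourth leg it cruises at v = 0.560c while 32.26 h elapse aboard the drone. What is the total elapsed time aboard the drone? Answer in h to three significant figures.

τ = 81.9 h

Leg 1: γ = 1/√(1 − 0.3184²) = 1/√0.8986 = 1.055; τ_1 = 8.053/1.055 = 7.634 h.
Leg 2: γ = 1/√(1 − 0.632²) = 1/√0.6006 = 1.290; τ_2 = 43.37/1.290 = 33.61 h.
Leg 3: γ = 1/√(1 − 0.4209²) = 1/√0.8228 = 1.102; τ_3 = 9.278/1.102 = 8.416 h.
Leg 4: 32.26 h is already measured aboard the drone.
Total: 7.634 + 33.61 + 8.416 + 32.26 h.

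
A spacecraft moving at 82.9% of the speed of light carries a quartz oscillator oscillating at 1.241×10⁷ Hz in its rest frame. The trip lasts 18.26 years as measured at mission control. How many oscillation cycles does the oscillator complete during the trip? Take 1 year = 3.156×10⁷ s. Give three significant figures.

β = 0.829; γ = 1/√(1 − 0.829²) = 1/√0.3128 = 1.788
The oscillator's own cycle count is N = f × τ where τ is the proper time aboard the spacecraft. τ = Δt/γ = 18.26/1.788 = 10.21 years = 3.223×10⁸ s.
N = 1.241×10⁷ × 3.223×10⁸ = 4.000×10¹⁵.

N = 4.00×10¹⁵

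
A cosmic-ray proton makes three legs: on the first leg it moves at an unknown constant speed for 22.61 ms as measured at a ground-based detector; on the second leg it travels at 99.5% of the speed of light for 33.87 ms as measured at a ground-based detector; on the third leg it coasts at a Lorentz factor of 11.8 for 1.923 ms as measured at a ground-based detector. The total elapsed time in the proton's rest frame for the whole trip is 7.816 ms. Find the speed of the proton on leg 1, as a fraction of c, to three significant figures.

Leg 1: speed unknown; τ_1 = 22.61/γ_1.
Leg 2: β = 0.995; γ = 1/√(1 − 0.995²) = 1/√0.009975 = 10.01; τ_2 = 33.87/10.01 = 3.383 ms.
Leg 3: γ = 11.8; τ_3 = 1.923/11.80 = 0.1630 ms.
Total proper time: τ_1 + 3.383 + 0.1630 = 7.816, so τ_1 = 7.816 − 3.546 = 4.270 ms.
γ_1 = 22.61/4.270 = 5.295; β = √(1 − 1/γ²) = √0.9643.

β = 0.982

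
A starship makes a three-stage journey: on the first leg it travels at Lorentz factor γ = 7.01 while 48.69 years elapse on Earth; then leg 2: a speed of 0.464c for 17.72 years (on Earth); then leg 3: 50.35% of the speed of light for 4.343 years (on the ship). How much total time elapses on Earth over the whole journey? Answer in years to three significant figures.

Leg 1: 48.69 years is already measured on Earth.
Leg 2: 17.72 years is already measured on Earth.
Leg 3: β = 0.5035; γ = 1/√(1 − 0.5035²) = 1/√0.7465 = 1.157; Δt_3 = 1.157 × 4.343 = 5.027 years.
Total: 48.69 + 17.72 + 5.027 years.

Δt = 71.4 years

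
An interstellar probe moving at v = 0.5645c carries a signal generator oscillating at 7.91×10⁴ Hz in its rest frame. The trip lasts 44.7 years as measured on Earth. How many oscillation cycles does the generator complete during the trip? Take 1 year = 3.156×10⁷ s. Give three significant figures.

N = 9.21×10¹³

γ = 1/√(1 − 0.5645²) = 1/√0.6813 = 1.211
The oscillator's own cycle count is N = f × τ where τ is the proper time aboard the probe. τ = Δt/γ = 44.7/1.211 = 36.90 years = 1.164×10⁹ s.
N = 7.91×10⁴ × 1.164×10⁹ = 9.211×10¹³.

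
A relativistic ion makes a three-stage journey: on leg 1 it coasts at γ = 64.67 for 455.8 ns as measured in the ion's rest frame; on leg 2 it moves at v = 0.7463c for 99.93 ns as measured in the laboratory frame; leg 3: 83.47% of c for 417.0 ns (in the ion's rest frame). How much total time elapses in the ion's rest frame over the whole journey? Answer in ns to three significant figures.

τ = 939 ns

Leg 1: 455.8 ns is already measured in the ion's rest frame.
Leg 2: γ = 1/√(1 − 0.7463²) = 1/√0.4430 = 1.502; τ_2 = 99.93/1.502 = 66.51 ns.
Leg 3: 417.0 ns is already measured in the ion's rest frame.
Total: 455.8 + 66.51 + 417.0 ns.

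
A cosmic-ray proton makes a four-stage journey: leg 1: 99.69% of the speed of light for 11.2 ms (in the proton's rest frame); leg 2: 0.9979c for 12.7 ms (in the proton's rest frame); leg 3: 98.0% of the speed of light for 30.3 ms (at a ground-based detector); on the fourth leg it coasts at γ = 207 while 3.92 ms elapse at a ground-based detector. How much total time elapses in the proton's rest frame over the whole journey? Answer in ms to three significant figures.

Leg 1: 11.2 ms is already measured in the proton's rest frame.
Leg 2: 12.7 ms is already measured in the proton's rest frame.
Leg 3: β = 0.980; γ = 1/√(1 − 0.980²) = 1/√0.03960 = 5.025; τ_3 = 30.3/5.025 = 6.030 ms.
Leg 4: γ = 207; τ_4 = 3.92/207.0 = 0.01894 ms.
Total: 11.20 + 12.70 + 6.030 + 0.01894 ms.

τ = 29.9 ms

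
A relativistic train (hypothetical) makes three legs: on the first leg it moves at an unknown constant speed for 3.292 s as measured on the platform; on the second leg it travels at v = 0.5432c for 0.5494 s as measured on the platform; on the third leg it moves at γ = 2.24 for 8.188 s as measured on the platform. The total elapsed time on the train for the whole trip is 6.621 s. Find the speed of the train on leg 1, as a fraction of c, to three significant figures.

β = 0.649

Leg 1: speed unknown; τ_1 = 3.292/γ_1.
Leg 2: γ = 1/√(1 − 0.5432²) = 1/√0.7049 = 1.191; τ_2 = 0.5494/1.191 = 0.4613 s.
Leg 3: γ = 2.24; τ_3 = 8.188/2.240 = 3.655 s.
Total proper time: τ_1 + 0.4613 + 3.655 = 6.621, so τ_1 = 6.621 − 4.117 = 2.504 s.
γ_1 = 3.292/2.504 = 1.315; β = √(1 − 1/γ²) = √0.4213.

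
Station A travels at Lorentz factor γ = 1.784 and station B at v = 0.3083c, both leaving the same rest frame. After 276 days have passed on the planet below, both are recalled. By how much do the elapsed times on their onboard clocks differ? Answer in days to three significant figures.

|τ_A − τ_B| = 108 days

A: γ = 1.784; τ_A = 276/1.784 = 154.7 days.
B: γ = 1/√(1 − 0.3083²) = 1/√0.9050 = 1.051; τ_B = 276/1.051 = 262.6 days.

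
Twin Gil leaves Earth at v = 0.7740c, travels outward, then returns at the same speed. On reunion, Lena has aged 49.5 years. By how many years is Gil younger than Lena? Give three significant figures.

γ = 1/√(1 − 0.7740²) = 1/√0.4009 = 1.579
Gil's elapsed proper time: τ = 49.5/1.579 = 31.34 years.
Age gap = Δt − τ = 49.5 − 31.34 years.

Δt − τ = 18.2 years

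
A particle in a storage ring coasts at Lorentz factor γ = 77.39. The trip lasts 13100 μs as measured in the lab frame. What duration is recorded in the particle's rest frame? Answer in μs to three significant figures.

γ = 77.39
The interval measured in the lab frame is the dilated one; the clock in the particle's rest frame measures the proper time τ = Δt/γ = 13100/77.39 μs.

τ = 169 μs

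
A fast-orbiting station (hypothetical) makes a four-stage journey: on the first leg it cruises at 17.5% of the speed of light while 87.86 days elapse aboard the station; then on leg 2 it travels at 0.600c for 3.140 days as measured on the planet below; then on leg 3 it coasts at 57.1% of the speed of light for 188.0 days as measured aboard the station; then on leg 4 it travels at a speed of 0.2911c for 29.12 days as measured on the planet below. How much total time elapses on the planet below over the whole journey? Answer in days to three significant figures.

Δt = 351 days

Leg 1: β = 0.175; γ = 1/√(1 − 0.175²) = 1/√0.9694 = 1.016; Δt_1 = 1.016 × 87.86 = 89.24 days.
Leg 2: 3.140 days is already measured on the planet below.
Leg 3: β = 0.571; γ = 1/√(1 − 0.571²) = 1/√0.6740 = 1.218; Δt_3 = 1.218 × 188.0 = 229.0 days.
Leg 4: 29.12 days is already measured on the planet below.
Total: 89.24 + 3.140 + 229.0 + 29.12 days.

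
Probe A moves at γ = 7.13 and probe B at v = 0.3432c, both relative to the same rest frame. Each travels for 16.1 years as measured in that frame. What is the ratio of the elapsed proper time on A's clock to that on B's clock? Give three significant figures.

A: γ = 7.13. B: γ = 1/√(1 − 0.3432²) = 1/√0.8822 = 1.065.
τ_A/τ_B = γ_B/γ_A = 1.065/7.130 = 0.1493, so τ_A/τ_B = 0.1493.

τ_A/τ_B = 0.149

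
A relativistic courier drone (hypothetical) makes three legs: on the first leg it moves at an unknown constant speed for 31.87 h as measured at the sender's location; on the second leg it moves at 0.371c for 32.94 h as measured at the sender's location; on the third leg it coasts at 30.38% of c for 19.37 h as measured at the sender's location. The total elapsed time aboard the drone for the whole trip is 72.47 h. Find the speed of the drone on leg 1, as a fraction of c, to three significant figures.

β = 0.678

Leg 1: speed unknown; τ_1 = 31.87/γ_1.
Leg 2: γ = 1/√(1 − 0.371²) = 1/√0.8624 = 1.077; τ_2 = 32.94/1.077 = 30.59 h.
Leg 3: β = 0.3038; γ = 1/√(1 − 0.3038²) = 1/√0.9077 = 1.050; τ_3 = 19.37/1.050 = 18.45 h.
Total proper time: τ_1 + 30.59 + 18.45 = 72.47, so τ_1 = 72.47 − 49.04 = 23.43 h.
γ_1 = 31.87/23.43 = 1.360; β = √(1 − 1/γ²) = √0.4597.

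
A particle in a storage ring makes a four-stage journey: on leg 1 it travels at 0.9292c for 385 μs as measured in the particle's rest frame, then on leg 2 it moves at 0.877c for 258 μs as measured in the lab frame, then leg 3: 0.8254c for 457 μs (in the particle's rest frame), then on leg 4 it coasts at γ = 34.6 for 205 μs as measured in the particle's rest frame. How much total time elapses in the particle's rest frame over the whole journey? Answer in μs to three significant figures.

τ = 1170 μs

Leg 1: 385 μs is already measured in the particle's rest frame.
Leg 2: γ = 1/√(1 − 0.877²) = 1/√0.2309 = 2.081; τ_2 = 258/2.081 = 124.0 μs.
Leg 3: 457 μs is already measured in the particle's rest frame.
Leg 4: 205 μs is already measured in the particle's rest frame.
Total: 385.0 + 124.0 + 457.0 + 205.0 μs.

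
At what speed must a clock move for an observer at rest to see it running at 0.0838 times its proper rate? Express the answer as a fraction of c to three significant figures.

β = 0.996

Rate ratio = 1/γ, so γ = 1/0.0838 = 11.93.
β = √(1 − 1/γ²) = √(1 − 0.0838²) = √0.9930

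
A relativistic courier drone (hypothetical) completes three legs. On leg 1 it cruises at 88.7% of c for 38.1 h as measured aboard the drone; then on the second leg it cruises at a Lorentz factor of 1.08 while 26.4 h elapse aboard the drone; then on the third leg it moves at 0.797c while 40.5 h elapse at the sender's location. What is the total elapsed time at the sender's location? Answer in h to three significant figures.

Leg 1: β = 0.887; γ = 1/√(1 − 0.887²) = 1/√0.2132 = 2.166; Δt_1 = 2.166 × 38.1 = 82.51 h.
Leg 2: γ = 1.08; Δt_2 = 1.080 × 26.4 = 28.51 h.
Leg 3: 40.5 h is already measured at the sender's location.
Total: 82.51 + 28.51 + 40.50 h.

Δt = 152 h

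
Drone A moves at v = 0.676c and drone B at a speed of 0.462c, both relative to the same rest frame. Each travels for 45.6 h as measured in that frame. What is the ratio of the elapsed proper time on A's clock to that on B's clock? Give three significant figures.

τ_A/τ_B = 0.831

A: γ = 1/√(1 − 0.676²) = 1/√0.5430 = 1.357. B: γ = 1/√(1 − 0.462²) = 1/√0.7866 = 1.128.
τ_A/τ_B = γ_B/γ_A = 1.128/1.357 = 0.8309, so τ_A/τ_B = 0.8309.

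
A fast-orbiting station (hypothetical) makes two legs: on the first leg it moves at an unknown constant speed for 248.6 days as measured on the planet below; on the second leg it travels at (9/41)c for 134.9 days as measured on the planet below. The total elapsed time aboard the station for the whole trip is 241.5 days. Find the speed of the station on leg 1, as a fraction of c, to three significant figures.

β = 0.897

Leg 1: speed unknown; τ_1 = 248.6/γ_1.
Leg 2: γ = 1/√(1 − (9/41)²) = 41/40 = 1.025; τ_2 = 134.9/1.025 = 131.6 days.
Total proper time: τ_1 + 131.6 = 241.5, so τ_1 = 241.5 − 131.6 = 109.9 days.
γ_1 = 248.6/109.9 = 2.262; β = √(1 − 1/γ²) = √0.8046.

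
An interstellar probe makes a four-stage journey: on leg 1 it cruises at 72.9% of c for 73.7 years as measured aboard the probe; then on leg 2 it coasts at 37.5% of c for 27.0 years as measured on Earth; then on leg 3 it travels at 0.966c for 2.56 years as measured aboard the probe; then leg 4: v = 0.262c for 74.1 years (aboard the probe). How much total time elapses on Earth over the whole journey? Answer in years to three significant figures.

Δt = 221 years

Leg 1: β = 0.729; γ = 1/√(1 − 0.729²) = 1/√0.4686 = 1.461; Δt_1 = 1.461 × 73.7 = 107.7 years.
Leg 2: 27.0 years is already measured on Earth.
Leg 3: γ = 1/√(1 − 0.966²) = 1/√0.06684 = 3.868; Δt_3 = 3.868 × 2.56 = 9.902 years.
Leg 4: γ = 1/√(1 − 0.262²) = 1/√0.9314 = 1.036; Δt_4 = 1.036 × 74.1 = 76.78 years.
Total: 107.7 + 27.00 + 9.902 + 76.78 years.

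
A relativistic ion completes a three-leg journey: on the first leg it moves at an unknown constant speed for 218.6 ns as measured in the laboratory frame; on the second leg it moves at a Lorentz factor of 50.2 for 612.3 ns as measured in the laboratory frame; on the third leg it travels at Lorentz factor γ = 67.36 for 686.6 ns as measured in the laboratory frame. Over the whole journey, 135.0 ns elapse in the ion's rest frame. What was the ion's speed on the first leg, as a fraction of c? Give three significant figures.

Leg 1: speed unknown; τ_1 = 218.6/γ_1.
Leg 2: γ = 50.2; τ_2 = 612.3/50.20 = 12.20 ns.
Leg 3: γ = 67.36; τ_3 = 686.6/67.36 = 10.19 ns.
Total proper time: τ_1 + 12.20 + 10.19 = 135.0, so τ_1 = 135.0 − 22.39 = 112.6 ns.
γ_1 = 218.6/112.6 = 1.941; β = √(1 − 1/γ²) = √0.7346.

β = 0.857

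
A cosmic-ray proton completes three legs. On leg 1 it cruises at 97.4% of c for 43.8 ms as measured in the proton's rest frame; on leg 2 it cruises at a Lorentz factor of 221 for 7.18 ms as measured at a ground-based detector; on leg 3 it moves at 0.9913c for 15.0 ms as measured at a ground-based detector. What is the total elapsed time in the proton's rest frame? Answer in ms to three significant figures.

τ = 45.8 ms

Leg 1: 43.8 ms is already measured in the proton's rest frame.
Leg 2: γ = 221; τ_2 = 7.18/221.0 = 0.03249 ms.
Leg 3: γ = 1/√(1 − 0.9913²) = 1/√0.01732 = 7.598; τ_3 = 15.0/7.598 = 1.974 ms.
Total: 43.80 + 0.03249 + 1.974 ms.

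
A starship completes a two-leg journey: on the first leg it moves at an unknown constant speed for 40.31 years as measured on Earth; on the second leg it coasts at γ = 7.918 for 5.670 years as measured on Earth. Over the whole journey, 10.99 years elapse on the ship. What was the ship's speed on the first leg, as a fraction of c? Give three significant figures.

β = 0.967

Leg 1: speed unknown; τ_1 = 40.31/γ_1.
Leg 2: γ = 7.918; τ_2 = 5.670/7.918 = 0.7161 years.
Total proper time: τ_1 + 0.7161 = 10.99, so τ_1 = 10.99 − 0.7161 = 10.27 years.
γ_1 = 40.31/10.27 = 3.924; β = √(1 − 1/γ²) = √0.9350.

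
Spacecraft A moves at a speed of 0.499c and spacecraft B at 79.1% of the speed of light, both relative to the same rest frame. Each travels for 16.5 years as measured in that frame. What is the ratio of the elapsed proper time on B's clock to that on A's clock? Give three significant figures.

τ_B/τ_A = 0.706

A: γ = 1/√(1 − 0.499²) = 1/√0.7510 = 1.154. B: β = 0.791; γ = 1/√(1 − 0.791²) = 1/√0.3743 = 1.634.
τ_A/τ_B = γ_B/γ_A = 1.634/1.154 = 1.416, so τ_B/τ_A = 0.7060.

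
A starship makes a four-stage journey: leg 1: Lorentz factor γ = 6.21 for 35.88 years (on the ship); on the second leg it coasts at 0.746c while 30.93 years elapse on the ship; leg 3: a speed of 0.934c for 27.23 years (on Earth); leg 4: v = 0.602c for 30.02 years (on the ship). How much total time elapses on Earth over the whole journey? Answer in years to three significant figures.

Leg 1: γ = 6.21; Δt_1 = 6.210 × 35.88 = 222.8 years.
Leg 2: γ = 1/√(1 − 0.746²) = 1/√0.4435 = 1.502; Δt_2 = 1.502 × 30.93 = 46.45 years.
Leg 3: 27.23 years is already measured on Earth.
Leg 4: γ = 1/√(1 − 0.602²) = 1/√0.6376 = 1.252; Δt_4 = 1.252 × 30.02 = 37.60 years.
Total: 222.8 + 46.45 + 27.23 + 37.60 years.

Δt = 334 years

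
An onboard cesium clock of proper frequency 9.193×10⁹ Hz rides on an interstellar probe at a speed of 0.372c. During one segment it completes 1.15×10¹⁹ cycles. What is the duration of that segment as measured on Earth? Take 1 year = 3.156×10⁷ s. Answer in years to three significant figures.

γ = 1/√(1 − 0.372²) = 1/√0.8616 = 1.077
Proper time for N cycles: τ = N/f = 1.15×10¹⁹/(9.193×10⁹) = 1.251×10⁹ s = 39.64 years.
Lab-frame duration Δt = γτ = 1.077 × 39.64 = 42.70 years.

Δt = 42.7 years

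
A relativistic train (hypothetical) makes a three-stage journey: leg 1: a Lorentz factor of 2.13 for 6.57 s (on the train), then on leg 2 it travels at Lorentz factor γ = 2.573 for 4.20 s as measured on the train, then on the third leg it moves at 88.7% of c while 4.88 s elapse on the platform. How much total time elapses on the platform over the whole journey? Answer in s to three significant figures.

Δt = 29.7 s

Leg 1: γ = 2.13; Δt_1 = 2.130 × 6.57 = 13.99 s.
Leg 2: γ = 2.573; Δt_2 = 2.573 × 4.20 = 10.81 s.
Leg 3: 4.88 s is already measured on the platform.
Total: 13.99 + 10.81 + 4.880 s.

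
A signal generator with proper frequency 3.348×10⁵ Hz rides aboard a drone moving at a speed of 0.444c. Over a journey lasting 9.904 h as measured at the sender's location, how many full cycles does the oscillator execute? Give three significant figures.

γ = 1/√(1 − 0.444²) = 1/√0.8029 = 1.116
The oscillator's own cycle count is N = f × τ where τ is the proper time aboard the drone. τ = Δt/γ = 9.904/1.116 = 8.874 h = 3.195×10⁴ s.
N = 3.348×10⁵ × 3.195×10⁴ = 1.070×10¹⁰.

N = 1.07×10¹⁰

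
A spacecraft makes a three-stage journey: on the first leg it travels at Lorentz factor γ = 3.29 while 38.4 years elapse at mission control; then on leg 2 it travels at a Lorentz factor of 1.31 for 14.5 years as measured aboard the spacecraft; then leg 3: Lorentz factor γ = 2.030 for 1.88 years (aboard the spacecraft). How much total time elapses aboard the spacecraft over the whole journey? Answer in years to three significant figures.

τ = 28.1 years

Leg 1: γ = 3.29; τ_1 = 38.4/3.290 = 11.67 years.
Leg 2: 14.5 years is already measured aboard the spacecraft.
Leg 3: 1.88 years is already measured aboard the spacecraft.
Total: 11.67 + 14.50 + 1.880 years.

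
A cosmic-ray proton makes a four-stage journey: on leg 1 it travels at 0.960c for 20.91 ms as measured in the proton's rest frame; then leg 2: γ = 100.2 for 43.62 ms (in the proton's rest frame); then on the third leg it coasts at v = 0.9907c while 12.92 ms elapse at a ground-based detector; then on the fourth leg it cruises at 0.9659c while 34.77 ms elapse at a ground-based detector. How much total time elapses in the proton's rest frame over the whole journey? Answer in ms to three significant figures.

Leg 1: 20.91 ms is already measured in the proton's rest frame.
Leg 2: 43.62 ms is already measured in the proton's rest frame.
Leg 3: γ = 1/√(1 − 0.9907²) = 1/√0.01851 = 7.349; τ_3 = 12.92/7.349 = 1.758 ms.
Leg 4: γ = 1/√(1 − 0.9659²) = 1/√0.06704 = 3.862; τ_4 = 34.77/3.862 = 9.002 ms.
Total: 20.91 + 43.62 + 1.758 + 9.002 ms.

τ = 75.3 ms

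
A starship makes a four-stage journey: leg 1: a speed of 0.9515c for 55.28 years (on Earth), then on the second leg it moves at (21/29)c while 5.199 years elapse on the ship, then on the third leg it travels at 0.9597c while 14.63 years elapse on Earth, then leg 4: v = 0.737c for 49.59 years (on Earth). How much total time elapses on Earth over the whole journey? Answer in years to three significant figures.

Δt = 127 years

Leg 1: 55.28 years is already measured on Earth.
Leg 2: γ = 1/√(1 − (21/29)²) = 29/20 = 1.450; Δt_2 = 1.450 × 5.199 = 7.539 years.
Leg 3: 14.63 years is already measured on Earth.
Leg 4: 49.59 years is already measured on Earth.
Total: 55.28 + 7.539 + 14.63 + 49.59 years.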